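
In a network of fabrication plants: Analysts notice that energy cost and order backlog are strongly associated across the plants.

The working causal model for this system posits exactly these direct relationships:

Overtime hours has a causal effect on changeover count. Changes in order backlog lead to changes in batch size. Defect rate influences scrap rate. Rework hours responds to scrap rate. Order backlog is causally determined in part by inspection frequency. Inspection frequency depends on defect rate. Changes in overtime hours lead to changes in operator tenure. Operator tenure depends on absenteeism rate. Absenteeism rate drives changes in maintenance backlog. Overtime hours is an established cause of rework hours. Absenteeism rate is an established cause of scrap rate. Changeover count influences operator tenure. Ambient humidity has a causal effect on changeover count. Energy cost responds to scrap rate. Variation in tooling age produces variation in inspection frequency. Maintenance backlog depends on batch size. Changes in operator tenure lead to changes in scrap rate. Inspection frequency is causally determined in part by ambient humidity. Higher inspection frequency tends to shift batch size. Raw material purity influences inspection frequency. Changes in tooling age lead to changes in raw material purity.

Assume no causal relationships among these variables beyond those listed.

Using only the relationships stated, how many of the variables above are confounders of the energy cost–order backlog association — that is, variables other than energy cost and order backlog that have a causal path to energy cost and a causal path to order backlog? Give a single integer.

2

The common causes are: ambient humidity (to energy cost via ambient humidity → changeover count → operator tenure → scrap rate → energy cost; to order backlog via ambient humidity → inspection frequency → order backlog); defect rate (to energy cost via defect rate → scrap rate → energy cost; to order backlog via defect rate → inspection frequency → order backlog).
Every other variable lacks a causal path to at least one of energy cost and order backlog.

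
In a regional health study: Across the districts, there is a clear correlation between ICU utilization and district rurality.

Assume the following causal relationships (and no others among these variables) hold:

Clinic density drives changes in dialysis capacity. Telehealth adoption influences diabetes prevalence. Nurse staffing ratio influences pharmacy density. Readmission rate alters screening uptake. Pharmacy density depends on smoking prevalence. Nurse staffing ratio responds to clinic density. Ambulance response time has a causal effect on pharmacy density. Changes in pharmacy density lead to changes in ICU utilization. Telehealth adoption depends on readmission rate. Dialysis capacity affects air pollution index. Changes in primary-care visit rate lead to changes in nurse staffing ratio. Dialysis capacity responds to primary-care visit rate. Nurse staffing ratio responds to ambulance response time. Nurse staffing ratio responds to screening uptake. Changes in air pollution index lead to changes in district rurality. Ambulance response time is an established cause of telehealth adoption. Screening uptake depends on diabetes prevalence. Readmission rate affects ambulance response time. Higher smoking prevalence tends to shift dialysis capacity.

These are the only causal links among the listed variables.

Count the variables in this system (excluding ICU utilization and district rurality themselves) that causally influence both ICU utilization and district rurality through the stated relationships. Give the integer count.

The common causes are: clinic density (to ICU utilization via clinic density → nurse staffing ratio → pharmacy density → ICU utilization; to district rurality via clinic density → dialysis capacity → air pollution index → district rurality); primary-care visit rate (to ICU utilization via primary-care visit rate → nurse staffing ratio → pharmacy density → ICU utilization; to district rurality via primary-care visit rate → dialysis capacity → air pollution index → district rurality); smoking prevalence (to ICU utilization via smoking prevalence → pharmacy density → ICU utilization; to district rurality via smoking prevalence → dialysis capacity → air pollution index → district rurality).
Every other variable lacks a causal path to at least one of ICU utilization and district rurality.

3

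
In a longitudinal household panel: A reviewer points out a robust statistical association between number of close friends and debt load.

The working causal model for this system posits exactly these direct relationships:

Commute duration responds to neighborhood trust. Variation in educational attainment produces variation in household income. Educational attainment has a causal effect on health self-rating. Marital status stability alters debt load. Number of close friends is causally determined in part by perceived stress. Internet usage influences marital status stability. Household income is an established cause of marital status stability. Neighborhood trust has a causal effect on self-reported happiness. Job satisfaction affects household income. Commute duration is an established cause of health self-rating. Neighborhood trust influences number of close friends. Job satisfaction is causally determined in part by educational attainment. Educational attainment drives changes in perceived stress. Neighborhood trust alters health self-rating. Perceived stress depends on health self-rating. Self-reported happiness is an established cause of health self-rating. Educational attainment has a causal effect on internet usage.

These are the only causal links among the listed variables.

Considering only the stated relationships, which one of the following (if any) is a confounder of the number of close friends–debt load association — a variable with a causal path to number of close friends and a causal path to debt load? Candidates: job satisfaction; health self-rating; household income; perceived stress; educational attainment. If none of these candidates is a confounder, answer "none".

Educational attainment causes number of close friends (educational attainment → perceived stress → number of close friends) and also causes debt load (educational attainment → internet usage → marital status stability → debt load); it is a common cause of both.
Each of the other candidates lacks a causal path to at least one of number of close friends and debt load, so they do not confound the relationship.

educational attainment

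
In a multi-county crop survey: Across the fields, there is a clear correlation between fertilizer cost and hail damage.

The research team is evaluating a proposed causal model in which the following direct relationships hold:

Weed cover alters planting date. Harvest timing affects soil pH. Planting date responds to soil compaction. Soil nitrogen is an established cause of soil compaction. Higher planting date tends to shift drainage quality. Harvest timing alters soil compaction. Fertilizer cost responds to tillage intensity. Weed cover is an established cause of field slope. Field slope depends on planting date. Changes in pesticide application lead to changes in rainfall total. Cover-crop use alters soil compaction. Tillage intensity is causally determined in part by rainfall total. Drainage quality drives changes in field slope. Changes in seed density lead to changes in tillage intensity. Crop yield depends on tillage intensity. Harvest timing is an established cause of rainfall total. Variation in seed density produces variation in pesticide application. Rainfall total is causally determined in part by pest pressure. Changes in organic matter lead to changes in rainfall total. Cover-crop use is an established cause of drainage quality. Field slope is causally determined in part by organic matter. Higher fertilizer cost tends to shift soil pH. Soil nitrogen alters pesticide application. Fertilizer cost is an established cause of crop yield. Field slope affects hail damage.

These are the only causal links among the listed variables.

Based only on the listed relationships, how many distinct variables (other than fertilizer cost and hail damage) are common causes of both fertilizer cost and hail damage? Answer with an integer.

3

The common causes are: harvest timing (to fertilizer cost via harvest timing → rainfall total → tillage intensity → fertilizer cost; to hail damage via harvest timing → soil compaction → planting date → field slope → hail damage); organic matter (to fertilizer cost via organic matter → rainfall total → tillage intensity → fertilizer cost; to hail damage via organic matter → field slope → hail damage); soil nitrogen (to fertilizer cost via soil nitrogen → pesticide application → rainfall total → tillage intensity → fertilizer cost; to hail damage via soil nitrogen → soil compaction → planting date → field slope → hail damage).
Every other variable lacks a causal path to at least one of fertilizer cost and hail damage.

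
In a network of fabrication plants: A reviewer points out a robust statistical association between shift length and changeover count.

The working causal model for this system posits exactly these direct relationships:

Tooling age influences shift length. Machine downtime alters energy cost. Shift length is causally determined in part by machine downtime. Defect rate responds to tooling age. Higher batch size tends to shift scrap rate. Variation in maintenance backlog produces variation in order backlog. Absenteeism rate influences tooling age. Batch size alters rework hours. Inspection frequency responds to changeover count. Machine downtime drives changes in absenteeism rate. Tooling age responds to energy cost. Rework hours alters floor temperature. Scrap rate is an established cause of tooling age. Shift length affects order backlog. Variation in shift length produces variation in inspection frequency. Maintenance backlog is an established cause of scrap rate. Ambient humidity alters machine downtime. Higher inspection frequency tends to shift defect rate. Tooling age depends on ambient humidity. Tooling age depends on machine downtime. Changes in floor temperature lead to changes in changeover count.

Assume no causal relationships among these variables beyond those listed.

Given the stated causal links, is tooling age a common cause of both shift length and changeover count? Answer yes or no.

no

Tooling age has no stated causal path to changeover count. A confounder must cause both variables, so tooling age does not qualify.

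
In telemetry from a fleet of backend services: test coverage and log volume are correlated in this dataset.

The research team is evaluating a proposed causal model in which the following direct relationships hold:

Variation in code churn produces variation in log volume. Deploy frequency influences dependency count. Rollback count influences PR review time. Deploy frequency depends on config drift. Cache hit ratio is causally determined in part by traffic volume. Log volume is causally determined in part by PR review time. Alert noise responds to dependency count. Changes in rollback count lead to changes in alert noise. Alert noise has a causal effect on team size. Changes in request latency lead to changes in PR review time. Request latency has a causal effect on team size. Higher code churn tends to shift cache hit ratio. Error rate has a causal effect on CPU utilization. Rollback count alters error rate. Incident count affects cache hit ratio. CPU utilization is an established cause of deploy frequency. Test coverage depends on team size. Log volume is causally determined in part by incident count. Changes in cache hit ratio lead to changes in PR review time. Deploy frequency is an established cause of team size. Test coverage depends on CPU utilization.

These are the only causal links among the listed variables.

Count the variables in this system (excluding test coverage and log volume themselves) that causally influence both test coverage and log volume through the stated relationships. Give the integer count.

2

The common causes are: request latency (to test coverage via request latency → team size → test coverage; to log volume via request latency → PR review time → log volume); rollback count (to test coverage via rollback count → alert noise → team size → test coverage; to log volume via rollback count → PR review time → log volume).
Every other variable lacks a causal path to at least one of test coverage and log volume.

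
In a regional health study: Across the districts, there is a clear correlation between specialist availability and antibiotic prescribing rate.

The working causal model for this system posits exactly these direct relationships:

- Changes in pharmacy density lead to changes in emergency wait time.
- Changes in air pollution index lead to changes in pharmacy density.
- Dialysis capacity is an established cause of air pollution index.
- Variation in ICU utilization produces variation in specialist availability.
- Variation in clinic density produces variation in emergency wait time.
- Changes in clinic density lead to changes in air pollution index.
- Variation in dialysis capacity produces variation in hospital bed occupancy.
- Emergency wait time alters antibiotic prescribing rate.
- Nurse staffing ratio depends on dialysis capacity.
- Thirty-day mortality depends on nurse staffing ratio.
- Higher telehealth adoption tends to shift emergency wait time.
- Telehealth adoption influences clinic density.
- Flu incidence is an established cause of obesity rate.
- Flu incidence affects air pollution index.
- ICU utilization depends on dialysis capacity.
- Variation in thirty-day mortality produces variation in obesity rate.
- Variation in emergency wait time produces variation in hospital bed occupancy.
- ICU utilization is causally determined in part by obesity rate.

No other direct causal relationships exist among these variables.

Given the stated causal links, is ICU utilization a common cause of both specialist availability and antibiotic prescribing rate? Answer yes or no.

no

ICU utilization has no stated causal path to antibiotic prescribing rate. A confounder must cause both variables, so ICU utilization does not qualify.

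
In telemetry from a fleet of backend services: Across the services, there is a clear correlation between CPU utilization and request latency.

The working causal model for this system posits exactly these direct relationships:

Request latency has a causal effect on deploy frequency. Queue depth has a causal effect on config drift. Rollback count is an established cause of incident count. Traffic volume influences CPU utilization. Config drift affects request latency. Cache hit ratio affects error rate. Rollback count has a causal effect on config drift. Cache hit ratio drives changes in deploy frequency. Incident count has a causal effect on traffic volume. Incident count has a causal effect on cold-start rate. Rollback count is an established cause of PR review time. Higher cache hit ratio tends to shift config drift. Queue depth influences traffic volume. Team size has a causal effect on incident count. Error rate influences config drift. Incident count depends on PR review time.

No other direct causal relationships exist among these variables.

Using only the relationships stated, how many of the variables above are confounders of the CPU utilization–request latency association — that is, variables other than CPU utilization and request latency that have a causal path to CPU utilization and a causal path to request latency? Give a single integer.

The common causes are: queue depth (to CPU utilization via queue depth → traffic volume → CPU utilization; to request latency via queue depth → config drift → request latency); rollback count (to CPU utilization via rollback count → incident count → traffic volume → CPU utilization; to request latency via rollback count → config drift → request latency).
Every other variable lacks a causal path to at least one of CPU utilization and request latency.

2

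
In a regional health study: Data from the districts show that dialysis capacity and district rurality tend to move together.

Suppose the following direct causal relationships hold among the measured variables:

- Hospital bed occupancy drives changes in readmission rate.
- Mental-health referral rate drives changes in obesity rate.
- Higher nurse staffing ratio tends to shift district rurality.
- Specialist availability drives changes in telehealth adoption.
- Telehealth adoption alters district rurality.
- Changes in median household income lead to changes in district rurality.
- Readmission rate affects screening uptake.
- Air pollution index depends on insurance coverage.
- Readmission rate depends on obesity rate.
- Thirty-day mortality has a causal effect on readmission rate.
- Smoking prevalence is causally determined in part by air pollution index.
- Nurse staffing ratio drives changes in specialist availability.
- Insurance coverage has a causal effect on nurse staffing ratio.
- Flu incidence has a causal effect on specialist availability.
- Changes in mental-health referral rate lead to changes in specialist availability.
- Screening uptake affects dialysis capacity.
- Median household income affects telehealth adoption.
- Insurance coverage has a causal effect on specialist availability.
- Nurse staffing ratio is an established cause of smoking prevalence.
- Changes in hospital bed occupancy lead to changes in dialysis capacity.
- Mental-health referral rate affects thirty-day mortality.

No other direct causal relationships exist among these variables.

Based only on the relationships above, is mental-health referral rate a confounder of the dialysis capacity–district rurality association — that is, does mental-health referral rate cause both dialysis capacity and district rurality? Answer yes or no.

yes

Mental-health referral rate has a causal path to dialysis capacity (mental-health referral rate → thirty-day mortality → readmission rate → screening uptake → dialysis capacity) and to district rurality (mental-health referral rate → specialist availability → telehealth adoption → district rurality), so it is a common cause of both — a confounder.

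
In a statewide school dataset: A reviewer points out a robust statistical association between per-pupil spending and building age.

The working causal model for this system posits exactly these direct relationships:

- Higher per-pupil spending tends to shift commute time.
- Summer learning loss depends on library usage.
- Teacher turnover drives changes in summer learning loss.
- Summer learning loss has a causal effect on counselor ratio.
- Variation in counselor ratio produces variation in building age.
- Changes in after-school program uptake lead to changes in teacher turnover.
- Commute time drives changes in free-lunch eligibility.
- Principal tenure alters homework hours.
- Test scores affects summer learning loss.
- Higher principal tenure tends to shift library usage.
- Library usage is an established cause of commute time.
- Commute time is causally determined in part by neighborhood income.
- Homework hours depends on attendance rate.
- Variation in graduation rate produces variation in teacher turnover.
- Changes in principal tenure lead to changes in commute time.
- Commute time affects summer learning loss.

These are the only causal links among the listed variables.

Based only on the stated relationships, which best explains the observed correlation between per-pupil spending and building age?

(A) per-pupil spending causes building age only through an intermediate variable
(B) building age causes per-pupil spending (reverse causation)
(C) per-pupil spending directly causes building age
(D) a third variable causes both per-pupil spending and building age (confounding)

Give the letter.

Per-pupil spending reaches building age through per-pupil spending → commute time → summer learning loss → counselor ratio → building age — an indirect causal chain with no direct per-pupil spending → building age link. No variable causes both per-pupil spending and building age, so confounding is ruled out; the effect is mediated.

A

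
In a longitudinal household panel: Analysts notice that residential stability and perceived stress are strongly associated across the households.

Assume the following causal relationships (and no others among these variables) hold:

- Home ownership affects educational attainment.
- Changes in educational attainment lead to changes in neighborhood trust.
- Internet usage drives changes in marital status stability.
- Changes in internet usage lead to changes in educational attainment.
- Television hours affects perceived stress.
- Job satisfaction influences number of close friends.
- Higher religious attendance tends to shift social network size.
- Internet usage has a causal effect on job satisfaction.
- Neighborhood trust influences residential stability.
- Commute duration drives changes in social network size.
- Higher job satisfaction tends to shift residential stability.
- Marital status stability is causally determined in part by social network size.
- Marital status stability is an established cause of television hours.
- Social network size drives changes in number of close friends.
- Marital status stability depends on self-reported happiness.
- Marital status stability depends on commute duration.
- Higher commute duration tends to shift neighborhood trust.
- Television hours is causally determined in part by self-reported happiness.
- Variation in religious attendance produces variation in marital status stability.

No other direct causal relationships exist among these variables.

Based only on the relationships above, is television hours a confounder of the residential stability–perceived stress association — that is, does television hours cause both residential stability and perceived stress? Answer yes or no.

Television hours has no stated causal path to residential stability. A confounder must cause both variables, so television hours does not qualify.

no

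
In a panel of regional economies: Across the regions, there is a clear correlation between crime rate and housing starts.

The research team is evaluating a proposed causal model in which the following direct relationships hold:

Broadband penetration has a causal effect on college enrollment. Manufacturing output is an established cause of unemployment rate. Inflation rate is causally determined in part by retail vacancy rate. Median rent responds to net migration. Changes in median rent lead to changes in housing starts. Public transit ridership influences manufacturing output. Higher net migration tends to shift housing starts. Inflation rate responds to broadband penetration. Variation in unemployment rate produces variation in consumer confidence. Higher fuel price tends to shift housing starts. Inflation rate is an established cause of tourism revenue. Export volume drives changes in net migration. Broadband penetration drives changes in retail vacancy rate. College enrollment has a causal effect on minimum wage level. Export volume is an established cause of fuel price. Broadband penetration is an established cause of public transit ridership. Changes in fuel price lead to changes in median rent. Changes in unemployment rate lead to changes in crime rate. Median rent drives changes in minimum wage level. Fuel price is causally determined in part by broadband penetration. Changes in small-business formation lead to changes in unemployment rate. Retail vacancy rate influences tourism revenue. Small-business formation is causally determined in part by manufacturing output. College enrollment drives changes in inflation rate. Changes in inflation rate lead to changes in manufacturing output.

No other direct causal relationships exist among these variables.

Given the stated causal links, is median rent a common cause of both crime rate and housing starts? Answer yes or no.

Median rent has no stated causal path to crime rate. A confounder must cause both variables, so median rent does not qualify.

no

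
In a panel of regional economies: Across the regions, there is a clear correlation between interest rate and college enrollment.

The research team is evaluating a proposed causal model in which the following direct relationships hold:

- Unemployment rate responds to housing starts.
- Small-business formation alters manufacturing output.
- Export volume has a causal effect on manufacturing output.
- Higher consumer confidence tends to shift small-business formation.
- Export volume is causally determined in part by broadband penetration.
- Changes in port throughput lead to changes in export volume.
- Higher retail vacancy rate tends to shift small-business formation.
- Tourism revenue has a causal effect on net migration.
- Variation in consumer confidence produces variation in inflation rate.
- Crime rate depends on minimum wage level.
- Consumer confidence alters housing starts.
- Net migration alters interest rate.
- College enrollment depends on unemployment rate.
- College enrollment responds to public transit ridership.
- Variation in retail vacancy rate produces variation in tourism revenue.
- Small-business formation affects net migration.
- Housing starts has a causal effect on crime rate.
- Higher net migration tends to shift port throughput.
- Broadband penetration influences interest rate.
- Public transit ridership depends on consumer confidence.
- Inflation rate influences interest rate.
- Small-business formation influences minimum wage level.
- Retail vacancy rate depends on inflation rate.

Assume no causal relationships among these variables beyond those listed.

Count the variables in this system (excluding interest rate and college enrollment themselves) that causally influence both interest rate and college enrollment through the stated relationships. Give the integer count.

The common causes are: consumer confidence (to interest rate via consumer confidence → inflation rate → interest rate; to college enrollment via consumer confidence → public transit ridership → college enrollment).
Every other variable lacks a causal path to at least one of interest rate and college enrollment.

1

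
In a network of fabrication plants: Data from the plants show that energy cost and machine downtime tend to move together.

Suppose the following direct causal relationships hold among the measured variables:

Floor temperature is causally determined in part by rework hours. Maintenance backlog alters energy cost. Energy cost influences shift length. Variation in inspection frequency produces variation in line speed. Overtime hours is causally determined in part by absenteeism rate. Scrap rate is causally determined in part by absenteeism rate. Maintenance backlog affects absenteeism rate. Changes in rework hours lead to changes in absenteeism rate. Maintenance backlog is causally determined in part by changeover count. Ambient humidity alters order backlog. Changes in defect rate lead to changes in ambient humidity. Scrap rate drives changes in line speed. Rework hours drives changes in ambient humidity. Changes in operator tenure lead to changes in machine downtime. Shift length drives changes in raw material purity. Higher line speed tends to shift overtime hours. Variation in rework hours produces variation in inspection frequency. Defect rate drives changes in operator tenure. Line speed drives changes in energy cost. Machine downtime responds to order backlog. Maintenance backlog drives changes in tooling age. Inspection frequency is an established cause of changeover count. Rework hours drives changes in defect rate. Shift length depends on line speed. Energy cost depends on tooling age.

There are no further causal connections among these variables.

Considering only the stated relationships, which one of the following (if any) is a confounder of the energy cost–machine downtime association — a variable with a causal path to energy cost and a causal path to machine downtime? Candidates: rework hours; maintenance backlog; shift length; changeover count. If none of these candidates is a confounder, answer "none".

rework hours

Rework hours causes energy cost (rework hours → inspection frequency → line speed → energy cost) and also causes machine downtime (rework hours → defect rate → operator tenure → machine downtime); it is a common cause of both.
Each of the other candidates lacks a causal path to at least one of energy cost and machine downtime, so they do not confound the relationship.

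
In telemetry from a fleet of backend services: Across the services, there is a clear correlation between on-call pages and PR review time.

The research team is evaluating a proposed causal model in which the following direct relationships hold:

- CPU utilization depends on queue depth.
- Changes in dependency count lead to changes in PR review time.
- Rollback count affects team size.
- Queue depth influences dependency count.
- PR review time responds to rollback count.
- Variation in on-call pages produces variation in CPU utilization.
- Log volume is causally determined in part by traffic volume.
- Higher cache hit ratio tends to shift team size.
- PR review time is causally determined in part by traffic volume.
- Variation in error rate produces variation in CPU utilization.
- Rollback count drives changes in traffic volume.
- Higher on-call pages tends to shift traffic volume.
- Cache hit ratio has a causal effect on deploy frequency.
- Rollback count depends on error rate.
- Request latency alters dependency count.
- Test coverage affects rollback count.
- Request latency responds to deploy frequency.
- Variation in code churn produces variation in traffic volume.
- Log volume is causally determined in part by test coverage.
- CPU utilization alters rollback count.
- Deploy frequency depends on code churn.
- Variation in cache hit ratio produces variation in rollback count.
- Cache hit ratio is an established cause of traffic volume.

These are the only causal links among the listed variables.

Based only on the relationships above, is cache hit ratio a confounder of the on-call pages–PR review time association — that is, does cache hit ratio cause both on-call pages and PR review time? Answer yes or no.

Cache hit ratio has no stated causal path to on-call pages. A confounder must cause both variables, so cache hit ratio does not qualify.

no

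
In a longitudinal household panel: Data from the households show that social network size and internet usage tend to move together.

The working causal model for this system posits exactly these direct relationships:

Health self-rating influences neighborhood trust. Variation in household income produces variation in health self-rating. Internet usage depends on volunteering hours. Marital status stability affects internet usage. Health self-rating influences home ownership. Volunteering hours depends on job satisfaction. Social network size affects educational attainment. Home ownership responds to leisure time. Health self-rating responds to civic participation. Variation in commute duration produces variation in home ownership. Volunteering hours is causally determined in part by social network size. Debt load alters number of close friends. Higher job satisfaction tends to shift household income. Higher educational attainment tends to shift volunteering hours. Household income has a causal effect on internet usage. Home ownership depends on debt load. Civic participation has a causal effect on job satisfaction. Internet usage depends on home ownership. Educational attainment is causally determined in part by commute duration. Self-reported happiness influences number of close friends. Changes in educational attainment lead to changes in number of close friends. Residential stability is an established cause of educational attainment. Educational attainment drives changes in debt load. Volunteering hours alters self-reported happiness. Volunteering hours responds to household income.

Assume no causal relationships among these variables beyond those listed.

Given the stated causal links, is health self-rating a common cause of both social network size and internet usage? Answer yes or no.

no

Health self-rating has no stated causal path to social network size. A confounder must cause both variables, so health self-rating does not qualify.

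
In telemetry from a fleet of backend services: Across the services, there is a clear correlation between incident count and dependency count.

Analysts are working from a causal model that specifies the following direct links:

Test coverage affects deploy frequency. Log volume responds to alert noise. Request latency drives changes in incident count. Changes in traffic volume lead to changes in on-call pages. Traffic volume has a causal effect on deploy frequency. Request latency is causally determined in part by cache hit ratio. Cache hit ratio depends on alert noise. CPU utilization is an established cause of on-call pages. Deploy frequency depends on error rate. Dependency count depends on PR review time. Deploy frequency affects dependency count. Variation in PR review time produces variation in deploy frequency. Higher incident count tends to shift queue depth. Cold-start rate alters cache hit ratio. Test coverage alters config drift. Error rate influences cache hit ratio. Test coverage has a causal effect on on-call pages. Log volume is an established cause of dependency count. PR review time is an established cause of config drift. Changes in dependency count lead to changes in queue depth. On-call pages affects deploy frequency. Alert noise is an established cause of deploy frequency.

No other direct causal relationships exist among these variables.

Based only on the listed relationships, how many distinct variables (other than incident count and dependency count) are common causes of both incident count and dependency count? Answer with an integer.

2

The common causes are: alert noise (to incident count via alert noise → cache hit ratio → request latency → incident count; to dependency count via alert noise → deploy frequency → dependency count); error rate (to incident count via error rate → cache hit ratio → request latency → incident count; to dependency count via error rate → deploy frequency → dependency count).
Every other variable lacks a causal path to at least one of incident count and dependency count.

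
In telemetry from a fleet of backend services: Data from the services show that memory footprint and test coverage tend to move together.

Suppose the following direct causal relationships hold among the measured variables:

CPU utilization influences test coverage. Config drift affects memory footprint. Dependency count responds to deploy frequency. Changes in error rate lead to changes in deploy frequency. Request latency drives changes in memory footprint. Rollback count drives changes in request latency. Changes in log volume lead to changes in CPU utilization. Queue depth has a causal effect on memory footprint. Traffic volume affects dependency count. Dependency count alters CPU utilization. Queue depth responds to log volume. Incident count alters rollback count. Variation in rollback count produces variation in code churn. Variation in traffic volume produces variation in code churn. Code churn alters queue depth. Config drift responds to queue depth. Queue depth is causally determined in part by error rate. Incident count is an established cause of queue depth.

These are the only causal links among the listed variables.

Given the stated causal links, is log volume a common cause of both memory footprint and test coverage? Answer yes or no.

Log volume has a causal path to memory footprint (log volume → queue depth → memory footprint) and to test coverage (log volume → CPU utilization → test coverage), so it is a common cause of both — a confounder.

yes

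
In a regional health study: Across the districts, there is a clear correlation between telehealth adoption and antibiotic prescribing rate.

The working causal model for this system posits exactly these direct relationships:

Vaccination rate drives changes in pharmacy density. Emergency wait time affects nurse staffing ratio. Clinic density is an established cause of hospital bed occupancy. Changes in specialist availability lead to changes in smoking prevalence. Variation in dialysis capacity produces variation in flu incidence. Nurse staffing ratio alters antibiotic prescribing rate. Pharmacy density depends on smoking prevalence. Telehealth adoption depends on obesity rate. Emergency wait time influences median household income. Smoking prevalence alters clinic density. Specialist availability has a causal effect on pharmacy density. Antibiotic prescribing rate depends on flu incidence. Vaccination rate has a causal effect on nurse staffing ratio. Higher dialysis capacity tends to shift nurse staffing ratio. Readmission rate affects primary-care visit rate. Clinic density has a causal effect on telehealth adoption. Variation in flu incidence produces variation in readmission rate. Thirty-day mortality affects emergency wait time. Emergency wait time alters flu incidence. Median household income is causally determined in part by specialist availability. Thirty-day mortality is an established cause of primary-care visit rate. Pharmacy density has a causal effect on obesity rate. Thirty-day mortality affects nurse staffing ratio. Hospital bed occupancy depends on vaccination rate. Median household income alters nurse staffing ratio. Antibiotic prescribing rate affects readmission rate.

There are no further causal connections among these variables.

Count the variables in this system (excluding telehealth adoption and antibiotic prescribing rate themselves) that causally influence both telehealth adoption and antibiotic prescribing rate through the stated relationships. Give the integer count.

The common causes are: specialist availability (to telehealth adoption via specialist availability → smoking prevalence → clinic density → telehealth adoption; to antibiotic prescribing rate via specialist availability → median household income → nurse staffing ratio → antibiotic prescribing rate); vaccination rate (to telehealth adoption via vaccination rate → pharmacy density → obesity rate → telehealth adoption; to antibiotic prescribing rate via vaccination rate → nurse staffing ratio → antibiotic prescribing rate).
Every other variable lacks a causal path to at least one of telehealth adoption and antibiotic prescribing rate.

2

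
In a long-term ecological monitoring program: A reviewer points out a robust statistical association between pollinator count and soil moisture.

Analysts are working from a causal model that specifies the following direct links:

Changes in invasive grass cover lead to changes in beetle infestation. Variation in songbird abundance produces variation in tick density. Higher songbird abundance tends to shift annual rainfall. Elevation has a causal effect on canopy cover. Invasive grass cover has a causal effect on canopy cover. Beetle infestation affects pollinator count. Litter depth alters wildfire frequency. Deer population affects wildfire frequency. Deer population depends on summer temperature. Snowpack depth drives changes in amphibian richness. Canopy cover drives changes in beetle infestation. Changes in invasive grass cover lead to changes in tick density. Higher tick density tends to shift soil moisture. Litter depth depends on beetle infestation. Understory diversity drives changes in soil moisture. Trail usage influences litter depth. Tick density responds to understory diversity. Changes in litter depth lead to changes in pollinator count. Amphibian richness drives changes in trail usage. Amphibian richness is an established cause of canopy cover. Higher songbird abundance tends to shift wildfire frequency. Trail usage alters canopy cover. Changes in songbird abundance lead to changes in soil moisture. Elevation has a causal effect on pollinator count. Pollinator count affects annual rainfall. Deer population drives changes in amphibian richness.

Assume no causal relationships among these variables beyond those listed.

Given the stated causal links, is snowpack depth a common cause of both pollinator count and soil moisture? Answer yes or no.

no

Snowpack depth has no stated causal path to soil moisture. A confounder must cause both variables, so snowpack depth does not qualify.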